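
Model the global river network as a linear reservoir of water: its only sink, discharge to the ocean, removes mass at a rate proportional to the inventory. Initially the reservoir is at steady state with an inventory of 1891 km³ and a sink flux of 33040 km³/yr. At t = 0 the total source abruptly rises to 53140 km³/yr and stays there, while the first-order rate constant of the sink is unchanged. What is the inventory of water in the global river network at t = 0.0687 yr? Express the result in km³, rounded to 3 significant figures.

2700 km³

The sink rate constant is k = F₀/M₀ = 33040/1891 = 17.47 yr⁻¹.
Solving dM/dt = F₁ − kM with M(0) = M₀ gives M(t) = F₁/k + (M₀ − F₁/k)·e^(−kt).
F₁/k = 53140/17.47 = 3041.4 km³; kt = 17.47 × 0.0687 = 1.200, e^(−kt) = 0.3011.
M(0.0687) = 3041.4 + (1891 − 3041.4) × 0.3011 = 3041.4 − 346.4 = 2695.0 km³.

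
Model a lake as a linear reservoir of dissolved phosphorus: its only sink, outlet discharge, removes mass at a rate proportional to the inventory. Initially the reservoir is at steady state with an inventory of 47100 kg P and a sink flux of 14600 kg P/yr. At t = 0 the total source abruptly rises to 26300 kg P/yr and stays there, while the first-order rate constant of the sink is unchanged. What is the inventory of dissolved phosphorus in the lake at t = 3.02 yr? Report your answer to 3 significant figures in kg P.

Residence time τ = M₀/F₀ = 3.226 yr. The eventual steady state is M_∞ = M₀·(F₁/F₀) = 47100 × 26300/14600 = 84845 kg P.
The anomaly ΔM(t) = M(t) − M_∞ decays as ΔM₀·e^(−t/τ) with ΔM₀ = 47100 − 84845 = −37740 kg P.
At t = 3.02 yr, e^(−t/τ) = e^(−0.9361) = 0.3921, so ΔM = −14800 kg P and M = 84845 − 14800 = 70043 kg P.

70000 kg P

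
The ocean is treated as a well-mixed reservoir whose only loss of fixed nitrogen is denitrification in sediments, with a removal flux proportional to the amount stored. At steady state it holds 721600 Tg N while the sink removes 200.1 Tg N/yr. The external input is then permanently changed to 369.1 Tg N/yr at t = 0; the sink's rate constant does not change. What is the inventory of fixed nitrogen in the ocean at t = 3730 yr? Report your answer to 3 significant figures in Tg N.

τ = M₀/F₀ = 721600/200.1 = 3606 yr; rate constant k = 1/τ.
New steady state M_∞ = F₁/k = F₁·τ = 369.1 × 3606 = 1.3310×10^6 Tg N.
M(t) = M_∞ + (M₀ − M_∞)·e^(−t/τ); t/τ = 3730/3606 = 1.034, so e^(−t/τ) = 0.3555.
M(t) = 1.3310×10^6 − 609400 × 0.3555 = 1.1144×10^6 Tg N.

1.11×10^6 Tg N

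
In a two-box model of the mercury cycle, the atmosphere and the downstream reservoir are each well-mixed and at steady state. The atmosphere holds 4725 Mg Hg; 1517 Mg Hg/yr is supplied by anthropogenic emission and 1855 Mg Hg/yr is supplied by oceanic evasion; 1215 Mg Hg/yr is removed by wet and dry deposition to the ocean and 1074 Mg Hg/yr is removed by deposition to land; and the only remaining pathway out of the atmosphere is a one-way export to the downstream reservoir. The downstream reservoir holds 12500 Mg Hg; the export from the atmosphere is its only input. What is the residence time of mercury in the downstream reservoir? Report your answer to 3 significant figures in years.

11.5 yr

Balance the atmosphere: ΣF_in = 1517 + 1855 = 3372.0 Mg Hg/yr.
Export to the downstream reservoir = ΣF_in − (1215 + 1074) = 1083.0 Mg Hg/yr.
At steady state the output of the downstream reservoir equals its input, 1083.0 Mg Hg/yr.
τ = M / F = 12500 / 1083.0 = 11.54 yr.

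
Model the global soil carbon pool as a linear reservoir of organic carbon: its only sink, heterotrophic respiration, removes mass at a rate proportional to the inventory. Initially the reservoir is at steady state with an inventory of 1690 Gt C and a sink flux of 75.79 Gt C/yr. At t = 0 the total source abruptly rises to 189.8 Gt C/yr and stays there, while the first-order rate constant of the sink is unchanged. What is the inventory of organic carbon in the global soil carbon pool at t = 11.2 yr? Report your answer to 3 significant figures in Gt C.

2690 Gt C

The sink rate constant is k = F₀/M₀ = 75.79/1690 = 0.04485 yr⁻¹.
Solving dM/dt = F₁ − kM with M(0) = M₀ gives M(t) = F₁/k + (M₀ − F₁/k)·e^(−kt).
F₁/k = 189.8/0.04485 = 4232.2 Gt C; kt = 0.04485 × 11.2 = 0.5023, e^(−kt) = 0.6052.
M(11.2) = 4232.2 + (1690 − 4232.2) × 0.6052 = 4232.2 − 1538 = 2693.8 Gt C.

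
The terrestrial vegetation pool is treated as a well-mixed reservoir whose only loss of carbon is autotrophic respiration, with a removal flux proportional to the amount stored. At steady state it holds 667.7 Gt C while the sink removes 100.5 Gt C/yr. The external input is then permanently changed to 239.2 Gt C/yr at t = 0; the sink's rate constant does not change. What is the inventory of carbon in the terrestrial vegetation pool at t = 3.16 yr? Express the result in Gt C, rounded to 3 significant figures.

τ = M₀/F₀ = 667.7/100.5 = 6.644 yr; rate constant k = 1/τ.
New steady state M_∞ = F₁/k = F₁·τ = 239.2 × 6.644 = 1589.2 Gt C.
M(t) = M_∞ + (M₀ − M_∞)·e^(−t/τ); t/τ = 3.16/6.644 = 0.4756, so e^(−t/τ) = 0.6215.
M(t) = 1589.2 − 921.5 × 0.6215 = 1016.5 Gt C.

1020 Gt C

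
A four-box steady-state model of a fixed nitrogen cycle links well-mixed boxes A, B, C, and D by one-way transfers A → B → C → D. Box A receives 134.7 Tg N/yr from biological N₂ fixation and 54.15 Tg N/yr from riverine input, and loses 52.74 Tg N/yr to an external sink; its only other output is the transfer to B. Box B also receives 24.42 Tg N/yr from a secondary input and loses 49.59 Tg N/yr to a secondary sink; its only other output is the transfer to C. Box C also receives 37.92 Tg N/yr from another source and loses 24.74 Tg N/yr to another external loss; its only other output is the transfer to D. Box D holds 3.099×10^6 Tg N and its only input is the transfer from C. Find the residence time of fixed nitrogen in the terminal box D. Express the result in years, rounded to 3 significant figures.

25000 yr

Box A: F(A→B) = (134.7 + 54.15) − 52.74 = 136.11 Tg N/yr.
Box B: F(B→C) = (136.11 + 24.42) − 49.59 = 110.94 Tg N/yr.
Box C: F(C→D) = (110.94 + 37.92) − 24.74 = 124.12 Tg N/yr.
Box D throughput = its input = 124.12 Tg N/yr; τ = 3.099×10^6 / 124.12 = 24970 yr.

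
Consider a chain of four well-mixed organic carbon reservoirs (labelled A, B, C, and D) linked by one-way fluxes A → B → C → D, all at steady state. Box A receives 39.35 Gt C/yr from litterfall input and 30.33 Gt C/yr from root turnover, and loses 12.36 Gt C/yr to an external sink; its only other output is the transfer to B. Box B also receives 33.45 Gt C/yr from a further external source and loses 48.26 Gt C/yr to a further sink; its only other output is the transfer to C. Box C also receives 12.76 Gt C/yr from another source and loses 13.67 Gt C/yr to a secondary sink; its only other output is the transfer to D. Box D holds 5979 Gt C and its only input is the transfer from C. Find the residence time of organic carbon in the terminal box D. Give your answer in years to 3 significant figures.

Box A: F(A→B) = (39.35 + 30.33) − 12.36 = 57.320 Gt C/yr.
Box B: F(B→C) = (57.320 + 33.45) − 48.26 = 42.510 Gt C/yr.
Box C: F(C→D) = (42.510 + 12.76) − 13.67 = 41.600 Gt C/yr.
Box D throughput = its input = 41.600 Gt C/yr; τ = 5979 / 41.600 = 143.7 yr.

144 yr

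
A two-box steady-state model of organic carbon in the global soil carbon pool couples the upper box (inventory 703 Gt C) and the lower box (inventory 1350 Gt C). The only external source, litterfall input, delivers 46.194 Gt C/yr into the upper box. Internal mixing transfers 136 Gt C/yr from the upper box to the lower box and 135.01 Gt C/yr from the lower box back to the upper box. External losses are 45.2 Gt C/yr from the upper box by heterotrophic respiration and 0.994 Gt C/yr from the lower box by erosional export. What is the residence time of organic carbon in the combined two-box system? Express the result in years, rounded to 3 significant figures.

44.4 yr

Treat the two boxes together as one reservoir: the mixing fluxes between them are internal recycling, so τ = ΣM / Σ(external losses).
M_total = 703 + 1350 = 2053.0 Gt C.
ΣF_external_out = 45.2 + 0.994 = 46.194 Gt C/yr.
τ = M_total / ΣF_ext = 2053.0 / 46.194 = 44.44 yr.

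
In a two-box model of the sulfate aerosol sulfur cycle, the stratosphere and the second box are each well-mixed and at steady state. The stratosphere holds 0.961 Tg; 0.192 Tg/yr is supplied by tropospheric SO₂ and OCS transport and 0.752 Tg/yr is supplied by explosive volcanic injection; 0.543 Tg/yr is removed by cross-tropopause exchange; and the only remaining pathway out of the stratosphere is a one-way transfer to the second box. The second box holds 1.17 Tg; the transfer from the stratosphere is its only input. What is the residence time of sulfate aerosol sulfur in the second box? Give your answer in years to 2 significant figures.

Balance the stratosphere: ΣF_in = 0.192 + 0.752 = 0.94400 Tg/yr.
Transfer to the second box = ΣF_in − (0.543) = 0.40100 Tg/yr.
At steady state the output of the second box equals its input, 0.40100 Tg/yr.
τ = M / F = 1.17 / 0.40100 = 2.918 yr.

2.9 yr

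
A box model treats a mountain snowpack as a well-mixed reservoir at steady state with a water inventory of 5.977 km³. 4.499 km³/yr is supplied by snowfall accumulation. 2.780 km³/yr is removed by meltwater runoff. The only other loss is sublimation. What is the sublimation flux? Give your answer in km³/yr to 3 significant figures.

At steady state ΣF_in = ΣF_out.
ΣF_in = 4.4990 km³/yr.
Sublimation flux = ΣF_in − (2.780) = 4.4990 − 2.780 = 1.719 km³/yr.

1.72 km³/yr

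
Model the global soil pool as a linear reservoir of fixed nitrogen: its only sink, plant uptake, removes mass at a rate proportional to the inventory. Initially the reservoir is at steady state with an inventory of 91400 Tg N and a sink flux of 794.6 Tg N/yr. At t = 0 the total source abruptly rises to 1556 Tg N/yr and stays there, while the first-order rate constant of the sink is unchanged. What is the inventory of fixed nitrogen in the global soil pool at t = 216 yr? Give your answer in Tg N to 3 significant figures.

166000 Tg N

Residence time τ = M₀/F₀ = 115.0 yr. The eventual steady state is M_∞ = M₀·(F₁/F₀) = 91400 × 1556/794.6 = 178980 Tg N.
The anomaly ΔM(t) = M(t) − M_∞ decays as ΔM₀·e^(−t/τ) with ΔM₀ = 91400 − 178980 = −87580 Tg N.
At t = 216 yr, e^(−t/τ) = e^(−1.878) = 0.1529, so ΔM = −13390 Tg N and M = 178980 − 13390 = 165590 Tg N.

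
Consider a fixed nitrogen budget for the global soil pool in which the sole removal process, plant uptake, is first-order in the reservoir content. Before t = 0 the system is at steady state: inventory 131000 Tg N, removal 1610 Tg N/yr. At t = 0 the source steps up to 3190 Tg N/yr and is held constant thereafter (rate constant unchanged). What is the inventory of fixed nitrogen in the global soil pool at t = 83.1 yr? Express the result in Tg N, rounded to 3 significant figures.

τ = M₀/F₀ = 131000/1610 = 81.37 yr; rate constant k = 1/τ.
New steady state M_∞ = F₁/k = F₁·τ = 3190 × 81.37 = 259560 Tg N.
M(t) = M_∞ + (M₀ − M_∞)·e^(−t/τ); t/τ = 83.1/81.37 = 1.021, so e^(−t/τ) = 0.3601.
M(t) = 259560 − 128600 × 0.3601 = 213260 Tg N.

213000 Tg N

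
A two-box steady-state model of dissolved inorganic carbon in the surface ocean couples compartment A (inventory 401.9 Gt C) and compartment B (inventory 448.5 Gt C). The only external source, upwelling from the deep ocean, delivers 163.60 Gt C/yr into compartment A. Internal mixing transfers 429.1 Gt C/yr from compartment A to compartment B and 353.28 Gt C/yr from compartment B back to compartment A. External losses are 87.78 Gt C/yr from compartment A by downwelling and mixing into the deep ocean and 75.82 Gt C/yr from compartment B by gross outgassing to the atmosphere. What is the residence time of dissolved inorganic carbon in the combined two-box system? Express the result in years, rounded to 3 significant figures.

Treat the two boxes together as one reservoir: the mixing fluxes between them are internal recycling, so τ = ΣM / Σ(external losses).
M_total = 401.9 + 448.5 = 850.40 Gt C.
ΣF_external_out = 87.78 + 75.82 = 163.60 Gt C/yr.
τ = M_total / ΣF_ext = 850.40 / 163.60 = 5.198 yr.

5.20 yr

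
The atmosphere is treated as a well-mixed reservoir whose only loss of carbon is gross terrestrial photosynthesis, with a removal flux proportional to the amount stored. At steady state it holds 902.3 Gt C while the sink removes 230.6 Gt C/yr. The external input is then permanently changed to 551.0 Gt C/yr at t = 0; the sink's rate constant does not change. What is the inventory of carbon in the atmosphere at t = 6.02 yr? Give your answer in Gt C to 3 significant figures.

1890 Gt C

The sink rate constant is k = F₀/M₀ = 230.6/902.3 = 0.2556 yr⁻¹.
Solving dM/dt = F₁ − kM with M(0) = M₀ gives M(t) = F₁/k + (M₀ − F₁/k)·e^(−kt).
F₁/k = 551.0/0.2556 = 2156.0 Gt C; kt = 0.2556 × 6.02 = 1.539, e^(−kt) = 0.2147.
M(6.02) = 2156.0 + (902.3 − 2156.0) × 0.2147 = 2156.0 − 269.2 = 1886.8 Gt C.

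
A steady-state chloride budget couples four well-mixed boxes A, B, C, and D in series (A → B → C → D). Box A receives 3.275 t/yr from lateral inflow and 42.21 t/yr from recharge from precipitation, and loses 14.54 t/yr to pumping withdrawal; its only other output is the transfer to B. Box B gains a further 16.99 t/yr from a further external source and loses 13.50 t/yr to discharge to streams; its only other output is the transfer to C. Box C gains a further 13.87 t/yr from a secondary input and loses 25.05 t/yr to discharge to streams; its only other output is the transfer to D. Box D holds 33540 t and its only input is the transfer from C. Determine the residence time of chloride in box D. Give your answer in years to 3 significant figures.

1440 yr

Box A: F(A→B) = (3.275 + 42.21) − 14.54 = 30.945 t/yr.
Box B: F(B→C) = (30.945 + 16.99) − 13.50 = 34.435 t/yr.
Box C: F(C→D) = (34.435 + 13.87) − 25.05 = 23.255 t/yr.
Box D throughput = its input = 23.255 t/yr; τ = 33540 / 23.255 = 1442 yr.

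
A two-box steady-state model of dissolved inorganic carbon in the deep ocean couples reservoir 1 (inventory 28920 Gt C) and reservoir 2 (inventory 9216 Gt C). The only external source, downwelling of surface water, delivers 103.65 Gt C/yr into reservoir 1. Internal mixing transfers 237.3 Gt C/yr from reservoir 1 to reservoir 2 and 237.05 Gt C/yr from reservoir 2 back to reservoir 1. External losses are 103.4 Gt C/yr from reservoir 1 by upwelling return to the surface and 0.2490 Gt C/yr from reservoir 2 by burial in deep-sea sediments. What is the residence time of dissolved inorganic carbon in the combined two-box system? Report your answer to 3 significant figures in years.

For the system as a whole, the A↔B exchange is internal and contributes nothing to the throughput; only the external sinks remove mass.
M_total = 28920 + 9216 = 38136 Gt C.
ΣF_external_out = 103.4 + 0.2490 = 103.65 Gt C/yr.
τ = M_total / ΣF_ext = 38136 / 103.65 = 367.9 yr.

368 yr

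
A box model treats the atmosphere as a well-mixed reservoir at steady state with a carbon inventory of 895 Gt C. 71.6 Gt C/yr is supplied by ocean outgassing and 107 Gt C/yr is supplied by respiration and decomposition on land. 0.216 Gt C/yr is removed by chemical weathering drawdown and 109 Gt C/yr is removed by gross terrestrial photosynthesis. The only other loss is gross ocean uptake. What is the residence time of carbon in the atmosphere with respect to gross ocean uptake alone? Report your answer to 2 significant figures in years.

13 yr

At steady state ΣF_in = ΣF_out.
ΣF_in = 71.6 + 107 = 178.60 Gt C/yr.
Gross ocean uptake flux = ΣF_in − (0.216 + 109) = 178.60 − 109.2 = 69.38 Gt C/yr.
τ = M / F = 895 / 69.38 = 12.90 yr.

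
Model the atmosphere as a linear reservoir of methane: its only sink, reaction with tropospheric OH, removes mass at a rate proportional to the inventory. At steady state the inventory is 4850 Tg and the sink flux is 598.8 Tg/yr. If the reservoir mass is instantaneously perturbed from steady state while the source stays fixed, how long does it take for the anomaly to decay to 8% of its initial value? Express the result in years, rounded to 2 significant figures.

For a linear reservoir the anomaly decays as exp(−t/τ) with τ = M/F = 4850/598.8 = 8.100 yr.
exp(−t/τ) = 0.08 ⇒ t = −τ ln(0.08) = 8.100 × 2.526 = 20.46 yr.

20 yr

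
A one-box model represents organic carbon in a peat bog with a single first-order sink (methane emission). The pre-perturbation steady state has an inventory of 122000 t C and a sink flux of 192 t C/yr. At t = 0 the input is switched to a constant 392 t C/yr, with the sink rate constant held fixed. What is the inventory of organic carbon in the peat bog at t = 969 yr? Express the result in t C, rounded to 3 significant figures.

221000 t C

The sink rate constant is k = F₀/M₀ = 192/122000 = 0.001574 yr⁻¹.
Solving dM/dt = F₁ − kM with M(0) = M₀ gives M(t) = F₁/k + (M₀ − F₁/k)·e^(−kt).
F₁/k = 392/0.001574 = 249080 t C; kt = 0.001574 × 969 = 1.525, e^(−kt) = 0.2176.
M(969) = 249080 + (122000 − 249080) × 0.2176 = 249080 − 27660 = 221430 t C.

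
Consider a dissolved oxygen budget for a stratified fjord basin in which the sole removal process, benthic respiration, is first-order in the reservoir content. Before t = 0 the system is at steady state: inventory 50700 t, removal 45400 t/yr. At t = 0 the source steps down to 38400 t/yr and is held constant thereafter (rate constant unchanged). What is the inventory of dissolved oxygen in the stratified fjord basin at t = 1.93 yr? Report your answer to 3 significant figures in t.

44300 t

τ = M₀/F₀ = 50700/45400 = 1.117 yr; rate constant k = 1/τ.
New steady state M_∞ = F₁/k = F₁·τ = 38400 × 1.117 = 42883 t.
M(t) = M_∞ + (M₀ − M_∞)·e^(−t/τ); t/τ = 1.93/1.117 = 1.728, so e^(−t/τ) = 0.1776.
M(t) = 42883 + 7817 × 0.1776 = 44271 t.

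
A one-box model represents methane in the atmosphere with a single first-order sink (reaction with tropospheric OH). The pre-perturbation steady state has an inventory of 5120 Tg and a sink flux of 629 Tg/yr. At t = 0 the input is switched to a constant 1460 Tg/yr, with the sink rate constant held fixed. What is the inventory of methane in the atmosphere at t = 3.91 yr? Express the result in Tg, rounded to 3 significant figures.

7700 Tg

The sink rate constant is k = F₀/M₀ = 629/5120 = 0.1229 yr⁻¹.
Solving dM/dt = F₁ − kM with M(0) = M₀ gives M(t) = F₁/k + (M₀ − F₁/k)·e^(−kt).
F₁/k = 1460/0.1229 = 11884 Tg; kt = 0.1229 × 3.91 = 0.4803, e^(−kt) = 0.6186.
M(3.91) = 11884 + (5120 − 11884) × 0.6186 = 11884 − 4184 = 7700.1 Tg.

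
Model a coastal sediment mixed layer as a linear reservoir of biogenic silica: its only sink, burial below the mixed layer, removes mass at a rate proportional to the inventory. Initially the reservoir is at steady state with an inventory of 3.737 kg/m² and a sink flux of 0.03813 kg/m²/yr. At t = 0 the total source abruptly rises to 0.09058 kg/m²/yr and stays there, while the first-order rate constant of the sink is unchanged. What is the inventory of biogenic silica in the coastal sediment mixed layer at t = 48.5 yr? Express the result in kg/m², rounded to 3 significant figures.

5.74 kg/m²

Residence time τ = M₀/F₀ = 98.01 yr. The eventual steady state is M_∞ = M₀·(F₁/F₀) = 3.737 × 0.09058/0.03813 = 8.8775 kg/m².
The anomaly ΔM(t) = M(t) − M_∞ decays as ΔM₀·e^(−t/τ) with ΔM₀ = 3.737 − 8.8775 = −5.140 kg/m².
At t = 48.5 yr, e^(−t/τ) = e^(−0.4949) = 0.6097, so ΔM = −3.134 kg/m² and M = 8.8775 − 3.134 = 5.7436 kg/m².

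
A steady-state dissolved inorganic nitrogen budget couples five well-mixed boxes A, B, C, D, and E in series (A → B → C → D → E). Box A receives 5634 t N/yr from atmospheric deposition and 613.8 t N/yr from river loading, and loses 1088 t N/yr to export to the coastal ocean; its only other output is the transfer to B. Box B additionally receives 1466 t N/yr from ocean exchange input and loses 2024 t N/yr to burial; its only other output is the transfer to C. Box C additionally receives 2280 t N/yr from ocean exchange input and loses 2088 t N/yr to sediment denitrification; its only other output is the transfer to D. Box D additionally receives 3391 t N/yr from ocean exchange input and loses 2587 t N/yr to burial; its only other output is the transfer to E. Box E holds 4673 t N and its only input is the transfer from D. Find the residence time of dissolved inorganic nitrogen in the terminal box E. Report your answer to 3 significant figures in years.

Box A: F(A→B) = (5634 + 613.8) − 1088 = 5159.8 t N/yr.
Box B: F(B→C) = (5159.8 + 1466) − 2024 = 4601.8 t N/yr.
Box C: F(C→D) = (4601.8 + 2280) − 2088 = 4793.8 t N/yr.
Box D: F(D→E) = (4793.8 + 3391) − 2587 = 5597.8 t N/yr.
Box E throughput = its input = 5597.8 t N/yr; τ = 4673 / 5597.8 = 0.8348 yr.

0.835 yr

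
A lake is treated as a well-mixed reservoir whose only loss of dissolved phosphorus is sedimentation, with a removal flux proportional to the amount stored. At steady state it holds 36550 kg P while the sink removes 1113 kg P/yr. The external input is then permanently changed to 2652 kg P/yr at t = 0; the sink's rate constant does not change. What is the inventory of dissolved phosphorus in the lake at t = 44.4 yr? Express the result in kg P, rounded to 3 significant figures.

74000 kg P

The sink rate constant is k = F₀/M₀ = 1113/36550 = 0.03045 yr⁻¹.
Solving dM/dt = F₁ − kM with M(0) = M₀ gives M(t) = F₁/k + (M₀ − F₁/k)·e^(−kt).
F₁/k = 2652/0.03045 = 87089 kg P; kt = 0.03045 × 44.4 = 1.352, e^(−kt) = 0.2587.
M(44.4) = 87089 + (36550 − 87089) × 0.2587 = 87089 − 13080 = 74014 kg P.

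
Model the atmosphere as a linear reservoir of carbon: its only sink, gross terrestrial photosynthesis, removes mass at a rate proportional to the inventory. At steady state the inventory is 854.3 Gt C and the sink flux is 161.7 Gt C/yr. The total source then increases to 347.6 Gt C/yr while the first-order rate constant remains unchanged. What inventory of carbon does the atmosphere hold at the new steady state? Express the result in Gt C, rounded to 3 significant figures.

1840 Gt C

Rate constant k = F/M = 161.7 / 854.3 = 0.1893 yr⁻¹.
At the new steady state, source = k·M_new ⇒ M_new = 347.6 / 0.1893 = 1836 Gt C.
(Equivalently M_new = M × F_new/F_old = 854.3 × 347.6/161.7.)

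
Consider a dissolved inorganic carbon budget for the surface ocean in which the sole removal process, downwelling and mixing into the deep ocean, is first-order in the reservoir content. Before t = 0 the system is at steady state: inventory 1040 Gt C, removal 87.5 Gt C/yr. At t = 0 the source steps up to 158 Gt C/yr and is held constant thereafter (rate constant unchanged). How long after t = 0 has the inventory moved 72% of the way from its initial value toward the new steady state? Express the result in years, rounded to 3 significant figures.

τ = M₀/F₀ = 1040/87.5 = 11.89 yr.
The remaining gap fraction is e^(−t/τ); 72% covered ⇒ e^(−t/τ) = 0.280.
t = −τ ln(0.280) = 11.89 × 1.273 = 15.13 yr.

15.1 yr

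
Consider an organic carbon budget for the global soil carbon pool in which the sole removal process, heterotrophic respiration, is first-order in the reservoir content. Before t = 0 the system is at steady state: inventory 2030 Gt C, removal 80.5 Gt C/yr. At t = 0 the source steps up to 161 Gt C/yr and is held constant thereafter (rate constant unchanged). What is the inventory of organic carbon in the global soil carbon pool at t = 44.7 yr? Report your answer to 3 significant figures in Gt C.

τ = M₀/F₀ = 2030/80.5 = 25.22 yr; rate constant k = 1/τ.
New steady state M_∞ = F₁/k = F₁·τ = 161 × 25.22 = 4060.0 Gt C.
M(t) = M_∞ + (M₀ − M_∞)·e^(−t/τ); t/τ = 44.7/25.22 = 1.773, so e^(−t/τ) = 0.1699.
M(t) = 4060.0 − 2030 × 0.1699 = 3715.1 Gt C.

3720 Gt C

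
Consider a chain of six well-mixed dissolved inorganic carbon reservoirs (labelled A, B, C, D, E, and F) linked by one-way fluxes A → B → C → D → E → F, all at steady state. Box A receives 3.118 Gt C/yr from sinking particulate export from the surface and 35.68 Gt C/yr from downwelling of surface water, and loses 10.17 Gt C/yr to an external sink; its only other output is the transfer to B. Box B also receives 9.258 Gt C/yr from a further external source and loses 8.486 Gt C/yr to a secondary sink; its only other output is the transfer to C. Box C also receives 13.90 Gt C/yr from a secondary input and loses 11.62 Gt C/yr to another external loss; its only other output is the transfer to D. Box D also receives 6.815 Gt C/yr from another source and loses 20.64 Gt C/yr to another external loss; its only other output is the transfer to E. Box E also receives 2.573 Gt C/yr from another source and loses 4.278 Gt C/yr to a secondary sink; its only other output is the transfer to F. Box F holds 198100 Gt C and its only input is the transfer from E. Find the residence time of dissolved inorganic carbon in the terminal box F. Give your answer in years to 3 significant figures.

12300 yr

Box A: F(A→B) = (3.118 + 35.68) − 10.17 = 28.628 Gt C/yr.
Box B: F(B→C) = (28.628 + 9.258) − 8.486 = 29.400 Gt C/yr.
Box C: F(C→D) = (29.400 + 13.90) − 11.62 = 31.680 Gt C/yr.
Box D: F(D→E) = (31.680 + 6.815) − 20.64 = 17.855 Gt C/yr.
Box E: F(E→F) = (17.855 + 2.573) − 4.278 = 16.150 Gt C/yr.
Box F throughput = its input = 16.150 Gt C/yr; τ = 198100 / 16.150 = 12270 yr.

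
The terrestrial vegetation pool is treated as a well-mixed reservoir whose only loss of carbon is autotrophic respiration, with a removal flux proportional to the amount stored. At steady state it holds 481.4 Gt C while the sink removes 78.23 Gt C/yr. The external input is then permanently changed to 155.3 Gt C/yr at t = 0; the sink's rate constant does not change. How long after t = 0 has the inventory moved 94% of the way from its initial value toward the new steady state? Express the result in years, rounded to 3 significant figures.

τ = M₀/F₀ = 481.4/78.23 = 6.154 yr.
The remaining gap fraction is e^(−t/τ); 94% covered ⇒ e^(−t/τ) = 0.0600.
t = −τ ln(0.0600) = 6.154 × 2.813 = 17.31 yr.

17.3 yr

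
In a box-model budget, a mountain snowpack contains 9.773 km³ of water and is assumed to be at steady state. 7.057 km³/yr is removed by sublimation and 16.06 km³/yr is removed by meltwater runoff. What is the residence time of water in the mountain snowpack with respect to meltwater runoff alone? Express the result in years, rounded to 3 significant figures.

Residence time with respect to a single sink: τ = M / F_sink.
τ = 9.773 / 16.06 = 0.6085 yr.

0.609 yr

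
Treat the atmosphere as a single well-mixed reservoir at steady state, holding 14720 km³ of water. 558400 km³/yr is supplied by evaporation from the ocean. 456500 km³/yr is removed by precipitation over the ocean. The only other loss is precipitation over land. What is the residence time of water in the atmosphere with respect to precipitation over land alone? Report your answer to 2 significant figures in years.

At steady state ΣF_in = ΣF_out.
ΣF_in = 558400 km³/yr.
Precipitation over land flux = ΣF_in − (456500) = 558400 − 456500 = 101900 km³/yr.
τ = M / F = 14720 / 101900 = 0.1445 yr.

0.14 yr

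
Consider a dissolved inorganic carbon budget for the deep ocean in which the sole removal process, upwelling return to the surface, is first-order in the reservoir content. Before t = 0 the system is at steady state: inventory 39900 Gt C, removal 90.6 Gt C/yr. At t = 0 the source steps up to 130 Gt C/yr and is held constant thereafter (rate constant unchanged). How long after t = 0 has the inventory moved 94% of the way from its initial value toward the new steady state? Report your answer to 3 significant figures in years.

1240 yr

τ = M₀/F₀ = 39900/90.6 = 440.4 yr.
The remaining gap fraction is e^(−t/τ); 94% covered ⇒ e^(−t/τ) = 0.0600.
t = −τ ln(0.0600) = 440.4 × 2.813 = 1239 yr.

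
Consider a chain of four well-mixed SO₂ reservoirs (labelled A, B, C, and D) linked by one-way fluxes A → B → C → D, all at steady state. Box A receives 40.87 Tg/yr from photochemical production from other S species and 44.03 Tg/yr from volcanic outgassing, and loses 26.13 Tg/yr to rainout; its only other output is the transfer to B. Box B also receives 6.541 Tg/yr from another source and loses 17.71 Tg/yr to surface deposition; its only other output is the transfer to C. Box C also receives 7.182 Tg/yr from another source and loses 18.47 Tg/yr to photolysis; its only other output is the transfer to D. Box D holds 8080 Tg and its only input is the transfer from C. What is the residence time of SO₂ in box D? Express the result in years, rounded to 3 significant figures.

223 yr

Box A: F(A→B) = (40.87 + 44.03) − 26.13 = 58.770 Tg/yr.
Box B: F(B→C) = (58.770 + 6.541) − 17.71 = 47.601 Tg/yr.
Box C: F(C→D) = (47.601 + 7.182) − 18.47 = 36.313 Tg/yr.
Box D throughput = its input = 36.313 Tg/yr; τ = 8080 / 36.313 = 222.5 yr.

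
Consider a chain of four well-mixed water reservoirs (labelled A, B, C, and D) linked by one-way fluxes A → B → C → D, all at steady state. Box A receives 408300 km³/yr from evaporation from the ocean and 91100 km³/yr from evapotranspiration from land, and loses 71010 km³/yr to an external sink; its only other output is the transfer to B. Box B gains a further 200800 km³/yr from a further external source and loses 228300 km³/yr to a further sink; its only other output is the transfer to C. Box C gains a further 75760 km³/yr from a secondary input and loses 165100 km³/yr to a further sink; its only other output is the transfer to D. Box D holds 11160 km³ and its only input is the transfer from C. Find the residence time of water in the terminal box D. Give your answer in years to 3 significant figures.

0.0358 yr

Box A: F(A→B) = (408300 + 91100) − 71010 = 428390 km³/yr.
Box B: F(B→C) = (428390 + 200800) − 228300 = 400890 km³/yr.
Box C: F(C→D) = (400890 + 75760) − 165100 = 311550 km³/yr.
Box D throughput = its input = 311550 km³/yr; τ = 11160 / 311550 = 0.03582 yr.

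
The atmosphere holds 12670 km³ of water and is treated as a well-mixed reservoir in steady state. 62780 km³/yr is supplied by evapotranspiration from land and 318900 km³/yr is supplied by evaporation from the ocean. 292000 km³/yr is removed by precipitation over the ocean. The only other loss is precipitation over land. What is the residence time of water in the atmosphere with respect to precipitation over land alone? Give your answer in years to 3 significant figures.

0.141 yr

At steady state ΣF_in = ΣF_out.
ΣF_in = 62780 + 318900 = 381680 km³/yr.
Precipitation over land flux = ΣF_in − (292000) = 381680 − 292000 = 89680 km³/yr.
τ = M / F = 12670 / 89680 = 0.1413 yr.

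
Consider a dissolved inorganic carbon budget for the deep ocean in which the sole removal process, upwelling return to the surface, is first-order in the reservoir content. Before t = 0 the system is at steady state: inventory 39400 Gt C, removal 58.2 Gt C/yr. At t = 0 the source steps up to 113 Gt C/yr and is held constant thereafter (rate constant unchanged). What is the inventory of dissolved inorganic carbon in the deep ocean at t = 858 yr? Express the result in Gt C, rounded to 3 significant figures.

66100 Gt C

The sink rate constant is k = F₀/M₀ = 58.2/39400 = 0.001477 yr⁻¹.
Solving dM/dt = F₁ − kM with M(0) = M₀ gives M(t) = F₁/k + (M₀ − F₁/k)·e^(−kt).
F₁/k = 113/0.001477 = 76498 Gt C; kt = 0.001477 × 858 = 1.267, e^(−kt) = 0.2816.
M(858) = 76498 + (39400 − 76498) × 0.2816 = 76498 − 10450 = 66053 Gt C.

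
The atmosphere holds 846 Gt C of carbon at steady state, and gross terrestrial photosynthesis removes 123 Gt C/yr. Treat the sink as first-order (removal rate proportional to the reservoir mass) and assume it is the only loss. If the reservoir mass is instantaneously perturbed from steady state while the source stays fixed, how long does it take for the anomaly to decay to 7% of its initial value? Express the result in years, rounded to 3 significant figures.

For a linear reservoir the anomaly decays as exp(−t/τ) with τ = M/F = 846/123 = 6.878 yr.
exp(−t/τ) = 0.07 ⇒ t = −τ ln(0.07) = 6.878 × 2.659 = 18.29 yr.

18.3 yr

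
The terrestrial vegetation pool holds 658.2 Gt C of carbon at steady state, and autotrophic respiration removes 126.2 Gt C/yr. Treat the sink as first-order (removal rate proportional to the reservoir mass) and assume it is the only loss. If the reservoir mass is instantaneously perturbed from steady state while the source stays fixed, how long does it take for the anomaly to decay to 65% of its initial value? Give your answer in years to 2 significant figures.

2.2 yr

For a linear reservoir the anomaly decays as exp(−t/τ) with τ = M/F = 658.2/126.2 = 5.216 yr.
exp(−t/τ) = 0.65 ⇒ t = −τ ln(0.65) = 5.216 × 0.4308 = 2.247 yr.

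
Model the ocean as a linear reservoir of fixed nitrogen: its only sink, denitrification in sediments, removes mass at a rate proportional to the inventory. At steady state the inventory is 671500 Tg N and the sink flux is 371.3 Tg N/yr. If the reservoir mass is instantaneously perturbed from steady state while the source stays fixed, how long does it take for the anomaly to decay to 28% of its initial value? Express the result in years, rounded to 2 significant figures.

For a linear reservoir the anomaly decays as exp(−t/τ) with τ = M/F = 671500/371.3 = 1809 yr.
exp(−t/τ) = 0.28 ⇒ t = −τ ln(0.28) = 1809 × 1.273 = 2302 yr.

2300 yr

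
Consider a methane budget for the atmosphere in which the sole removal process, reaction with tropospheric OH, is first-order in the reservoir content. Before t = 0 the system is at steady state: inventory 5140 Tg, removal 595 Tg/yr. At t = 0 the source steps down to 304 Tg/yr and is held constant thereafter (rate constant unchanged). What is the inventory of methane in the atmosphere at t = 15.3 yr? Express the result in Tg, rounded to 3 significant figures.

3050 Tg

The sink rate constant is k = F₀/M₀ = 595/5140 = 0.1158 yr⁻¹.
Solving dM/dt = F₁ − kM with M(0) = M₀ gives M(t) = F₁/k + (M₀ − F₁/k)·e^(−kt).
F₁/k = 304/0.1158 = 2626.2 Tg; kt = 0.1158 × 15.3 = 1.771, e^(−kt) = 0.1701.
M(15.3) = 2626.2 + (5140 − 2626.2) × 0.1701 = 2626.2 + 427.7 = 3053.9 Tg.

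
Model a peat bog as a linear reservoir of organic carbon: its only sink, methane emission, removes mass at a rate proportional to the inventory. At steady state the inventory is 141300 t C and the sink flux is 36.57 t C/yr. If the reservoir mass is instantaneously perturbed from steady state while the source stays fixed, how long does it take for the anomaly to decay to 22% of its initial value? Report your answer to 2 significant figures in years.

For a linear reservoir the anomaly decays as exp(−t/τ) with τ = M/F = 141300/36.57 = 3864 yr.
exp(−t/τ) = 0.22 ⇒ t = −τ ln(0.22) = 3864 × 1.514 = 5850 yr.

5900 yr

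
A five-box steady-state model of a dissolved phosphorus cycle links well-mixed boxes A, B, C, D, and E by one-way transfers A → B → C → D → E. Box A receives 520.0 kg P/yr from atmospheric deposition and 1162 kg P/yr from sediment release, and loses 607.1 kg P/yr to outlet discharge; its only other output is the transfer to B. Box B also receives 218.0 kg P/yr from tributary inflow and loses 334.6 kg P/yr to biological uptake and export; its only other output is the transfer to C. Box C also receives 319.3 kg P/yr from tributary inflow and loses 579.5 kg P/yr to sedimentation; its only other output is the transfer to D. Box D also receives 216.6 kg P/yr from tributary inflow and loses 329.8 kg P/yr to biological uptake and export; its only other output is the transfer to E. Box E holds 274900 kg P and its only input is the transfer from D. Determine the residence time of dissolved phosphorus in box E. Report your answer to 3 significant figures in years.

Box A: F(A→B) = (520.0 + 1162) − 607.1 = 1074.9 kg P/yr.
Box B: F(B→C) = (1074.9 + 218.0) − 334.6 = 958.30 kg P/yr.
Box C: F(C→D) = (958.30 + 319.3) − 579.5 = 698.10 kg P/yr.
Box D: F(D→E) = (698.10 + 216.6) − 329.8 = 584.90 kg P/yr.
Box E throughput = its input = 584.90 kg P/yr; τ = 274900 / 584.90 = 470.0 yr.

470 yr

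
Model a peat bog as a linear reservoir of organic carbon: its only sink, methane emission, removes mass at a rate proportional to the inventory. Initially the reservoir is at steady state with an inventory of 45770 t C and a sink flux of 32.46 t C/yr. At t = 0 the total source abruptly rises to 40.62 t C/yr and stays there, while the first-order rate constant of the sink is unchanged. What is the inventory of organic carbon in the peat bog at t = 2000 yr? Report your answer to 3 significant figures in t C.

54500 t C

τ = M₀/F₀ = 45770/32.46 = 1410 yr; rate constant k = 1/τ.
New steady state M_∞ = F₁/k = F₁·τ = 40.62 × 1410 = 57276 t C.
M(t) = M_∞ + (M₀ − M_∞)·e^(−t/τ); t/τ = 2000/1410 = 1.418, so e^(−t/τ) = 0.2421.
M(t) = 57276 − 11510 × 0.2421 = 54490 t C.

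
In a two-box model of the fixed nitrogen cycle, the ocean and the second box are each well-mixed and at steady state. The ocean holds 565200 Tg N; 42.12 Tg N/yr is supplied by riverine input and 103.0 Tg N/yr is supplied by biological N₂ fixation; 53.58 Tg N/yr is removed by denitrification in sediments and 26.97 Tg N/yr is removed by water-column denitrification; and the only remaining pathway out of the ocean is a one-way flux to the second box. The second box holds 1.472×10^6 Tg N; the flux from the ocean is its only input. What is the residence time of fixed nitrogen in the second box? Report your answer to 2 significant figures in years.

23000 yr

Balance the ocean: ΣF_in = 42.12 + 103.0 = 145.12 Tg N/yr.
Flux to the second box = ΣF_in − (53.58 + 26.97) = 64.570 Tg N/yr.
At steady state the output of the second box equals its input, 64.570 Tg N/yr.
τ = M / F = 1.472×10^6 / 64.570 = 22800 yr.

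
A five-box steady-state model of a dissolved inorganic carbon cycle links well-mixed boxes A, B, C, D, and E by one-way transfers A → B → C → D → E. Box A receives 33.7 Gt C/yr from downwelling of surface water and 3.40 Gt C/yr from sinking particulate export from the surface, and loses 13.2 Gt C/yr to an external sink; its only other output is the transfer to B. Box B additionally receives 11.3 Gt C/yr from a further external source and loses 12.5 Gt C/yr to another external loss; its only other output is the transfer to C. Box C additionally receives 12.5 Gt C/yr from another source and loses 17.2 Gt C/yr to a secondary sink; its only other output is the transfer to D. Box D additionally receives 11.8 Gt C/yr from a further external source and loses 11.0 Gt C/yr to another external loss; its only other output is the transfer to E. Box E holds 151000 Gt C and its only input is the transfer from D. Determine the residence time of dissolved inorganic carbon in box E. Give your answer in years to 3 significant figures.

Box A: F(A→B) = (33.7 + 3.40) − 13.2 = 23.900 Gt C/yr.
Box B: F(B→C) = (23.900 + 11.3) − 12.5 = 22.700 Gt C/yr.
Box C: F(C→D) = (22.700 + 12.5) − 17.2 = 18.000 Gt C/yr.
Box D: F(D→E) = (18.000 + 11.8) − 11.0 = 18.800 Gt C/yr.
Box E throughput = its input = 18.800 Gt C/yr; τ = 151000 / 18.800 = 8032 yr.

8030 yr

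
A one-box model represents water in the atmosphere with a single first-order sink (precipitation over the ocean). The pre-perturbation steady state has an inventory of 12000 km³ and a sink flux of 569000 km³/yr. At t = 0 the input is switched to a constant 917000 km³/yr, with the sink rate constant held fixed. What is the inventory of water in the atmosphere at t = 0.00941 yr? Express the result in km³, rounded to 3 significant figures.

The sink rate constant is k = F₀/M₀ = 569000/12000 = 47.42 yr⁻¹.
Solving dM/dt = F₁ − kM with M(0) = M₀ gives M(t) = F₁/k + (M₀ − F₁/k)·e^(−kt).
F₁/k = 917000/47.42 = 19339 km³; kt = 47.42 × 0.00941 = 0.4462, e^(−kt) = 0.6401.
M(0.00941) = 19339 + (12000 − 19339) × 0.6401 = 19339 − 4698 = 14642 km³.

14600 km³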